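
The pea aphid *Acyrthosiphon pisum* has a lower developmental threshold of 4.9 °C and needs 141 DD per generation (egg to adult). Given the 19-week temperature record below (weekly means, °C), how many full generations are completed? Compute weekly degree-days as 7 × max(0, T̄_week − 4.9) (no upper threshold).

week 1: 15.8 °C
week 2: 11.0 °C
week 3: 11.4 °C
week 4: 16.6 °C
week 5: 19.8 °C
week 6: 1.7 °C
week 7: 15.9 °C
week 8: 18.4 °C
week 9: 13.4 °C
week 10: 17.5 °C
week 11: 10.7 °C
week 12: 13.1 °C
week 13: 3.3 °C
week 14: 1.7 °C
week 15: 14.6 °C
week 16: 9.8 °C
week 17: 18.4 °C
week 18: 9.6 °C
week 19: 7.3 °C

7 generations

Weekly DD (7 × max(0, T̄ − 4.9)): 76.3, 42.7, 45.5, 81.9, 104.3, 0.0, 77.0, 94.5, 59.5, 88.2, 40.6, 57.4, 0.0, 0.0, 67.9, 34.3, 94.5, 32.9, 16.8.
Season total = 1014.3 DD.
Complete generations = ⌊1014.3 / 141⌋ = 7.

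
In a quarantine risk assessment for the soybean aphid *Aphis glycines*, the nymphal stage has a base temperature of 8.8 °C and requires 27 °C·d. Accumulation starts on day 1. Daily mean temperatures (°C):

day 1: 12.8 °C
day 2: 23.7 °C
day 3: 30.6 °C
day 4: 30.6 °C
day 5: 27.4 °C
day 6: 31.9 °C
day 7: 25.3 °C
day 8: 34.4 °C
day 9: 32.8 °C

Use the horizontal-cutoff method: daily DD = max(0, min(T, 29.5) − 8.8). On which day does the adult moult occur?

Daily DD above 8.8 °C (capped at 20.7): 4.0, 14.9, 20.7, 20.7, 18.6, 20.7, 16.5, 20.7, 20.7.
Cumulative: 4.0, 18.9, 39.6, 60.3, 78.9, 99.6, 116.1, 136.8, 157.5.
The total first reaches 27 DD on day 3.

day 3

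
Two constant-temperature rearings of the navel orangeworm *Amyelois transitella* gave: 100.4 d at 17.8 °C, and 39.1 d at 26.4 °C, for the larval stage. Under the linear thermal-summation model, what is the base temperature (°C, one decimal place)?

12.3 °C

Equal thermal constants: D₁(T₁ − T_b) = D₂(T₂ − T_b).
100.4·(17.8 − T_b) = 39.1·(26.4 − T_b)
T_b = (100.4·17.8 − 39.1·26.4) / (100.4 − 39.1) = 754.88 / 61.3 = 12.315 °C ≈ 12.3 °C.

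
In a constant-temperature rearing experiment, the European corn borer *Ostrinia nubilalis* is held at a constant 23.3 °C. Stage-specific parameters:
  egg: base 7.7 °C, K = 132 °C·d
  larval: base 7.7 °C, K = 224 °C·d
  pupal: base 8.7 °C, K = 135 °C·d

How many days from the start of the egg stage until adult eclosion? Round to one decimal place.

32.1 days

egg: 132 / (23.3 − 7.7) = 132 / 15.6 = 8.462 d.
larval: 224 / (23.3 − 7.7) = 224 / 15.6 = 14.359 d.
pupal: 135 / (23.3 − 8.7) = 135 / 14.6 = 9.247 d.
Sum = 32.067 ≈ 32.1 days.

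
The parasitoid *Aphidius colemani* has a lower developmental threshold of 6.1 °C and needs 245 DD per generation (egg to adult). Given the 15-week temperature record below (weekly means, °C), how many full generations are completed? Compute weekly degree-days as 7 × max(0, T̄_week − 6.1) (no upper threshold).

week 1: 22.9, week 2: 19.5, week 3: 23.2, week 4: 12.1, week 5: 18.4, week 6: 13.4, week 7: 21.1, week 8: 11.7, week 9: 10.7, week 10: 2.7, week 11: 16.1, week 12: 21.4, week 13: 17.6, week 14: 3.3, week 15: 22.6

Weekly DD (7 × max(0, T̄ − 6.1)): 117.6, 93.8, 119.7, 42.0, 86.1, 51.1, 105.0, 39.2, 32.2, 0.0, 70.0, 107.1, 80.5, 0.0, 115.5.
Season total = 1059.8 DD.
Complete generations = ⌊1059.8 / 245⌋ = 4.

4 generations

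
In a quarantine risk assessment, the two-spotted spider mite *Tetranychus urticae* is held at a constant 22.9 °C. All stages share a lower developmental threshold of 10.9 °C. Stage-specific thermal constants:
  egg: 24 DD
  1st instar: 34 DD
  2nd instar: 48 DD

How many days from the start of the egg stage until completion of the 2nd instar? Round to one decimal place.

8.8 days

Daily accumulation at 22.9 °C = 22.9 − 10.9 = 12.0 DD/day.
Total K = 24 + 34 + 48 = 106 DD.
Total duration = 106 / 12.0 = 8.833 ≈ 8.8 days.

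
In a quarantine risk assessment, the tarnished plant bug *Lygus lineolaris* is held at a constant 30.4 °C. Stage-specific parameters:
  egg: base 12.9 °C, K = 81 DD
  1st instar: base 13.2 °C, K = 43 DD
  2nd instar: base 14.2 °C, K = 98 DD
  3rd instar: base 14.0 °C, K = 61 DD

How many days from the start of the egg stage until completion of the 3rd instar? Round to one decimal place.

16.9 days

egg: 81 / (30.4 − 12.9) = 81 / 17.5 = 4.629 d.
1st instar: 43 / (30.4 − 13.2) = 43 / 17.2 = 2.500 d.
2nd instar: 98 / (30.4 − 14.2) = 98 / 16.2 = 6.049 d.
3rd instar: 61 / (30.4 − 14.0) = 61 / 16.4 = 3.720 d.
Sum = 16.897 ≈ 16.9 days.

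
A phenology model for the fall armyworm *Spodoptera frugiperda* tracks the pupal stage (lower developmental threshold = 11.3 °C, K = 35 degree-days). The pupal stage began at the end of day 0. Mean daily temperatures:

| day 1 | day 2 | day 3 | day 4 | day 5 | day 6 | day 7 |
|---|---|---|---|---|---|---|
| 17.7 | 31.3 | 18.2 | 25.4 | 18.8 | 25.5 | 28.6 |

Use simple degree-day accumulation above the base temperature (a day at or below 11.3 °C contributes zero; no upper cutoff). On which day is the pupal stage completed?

Daily DD above 11.3 °C: 6.4, 20.0, 6.9, 14.1, 7.5, 14.2, 17.3.
Cumulative: 6.4, 26.4, 33.3, 47.4, 54.9, 69.1, 86.4.
The total first reaches 35 DD on day 4.

day 4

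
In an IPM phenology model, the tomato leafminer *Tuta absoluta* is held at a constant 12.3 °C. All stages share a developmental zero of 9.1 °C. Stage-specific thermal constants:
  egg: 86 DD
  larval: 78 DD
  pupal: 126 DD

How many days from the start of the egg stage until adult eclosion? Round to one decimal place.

Daily accumulation at 12.3 °C = 12.3 − 9.1 = 3.2 DD/day.
Total K = 86 + 78 + 126 = 290 DD.
Total duration = 290 / 3.2 = 90.625 ≈ 90.6 days.

90.6 days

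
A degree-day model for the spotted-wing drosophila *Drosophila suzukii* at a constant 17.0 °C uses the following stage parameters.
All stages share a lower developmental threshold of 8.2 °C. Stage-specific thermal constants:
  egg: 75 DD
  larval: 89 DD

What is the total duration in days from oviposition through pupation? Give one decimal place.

Daily accumulation at 17.0 °C = 17.0 − 8.2 = 8.8 DD/day.
Total K = 75 + 89 = 164 DD.
Total duration = 164 / 8.8 = 18.636 ≈ 18.6 days.

18.6 days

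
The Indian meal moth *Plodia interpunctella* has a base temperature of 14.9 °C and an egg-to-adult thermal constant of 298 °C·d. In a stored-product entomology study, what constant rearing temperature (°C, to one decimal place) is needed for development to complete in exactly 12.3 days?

39.1 °C

Required daily accumulation = 298 / 12.3 = 24.228 DD/day.
T = T_base + 24.228 = 14.9 + 24.228 = 39.128 ≈ 39.1 °C.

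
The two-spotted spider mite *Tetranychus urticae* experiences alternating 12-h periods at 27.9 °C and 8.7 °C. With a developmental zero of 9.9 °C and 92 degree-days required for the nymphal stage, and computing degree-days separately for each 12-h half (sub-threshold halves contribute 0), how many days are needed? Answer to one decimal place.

Day half: max(0, 27.9 − 9.9) × 0.5 = 18.0 × 0.5 = 9.00 DD.
Night half: max(0, 8.7 − 9.9) × 0.5 = 0.0 × 0.5 = 0.00 DD.
Per 24 h: 9.00 DD/day.
Duration = 92 / 9.00 = 10.222 ≈ 10.2 days.

10.2 days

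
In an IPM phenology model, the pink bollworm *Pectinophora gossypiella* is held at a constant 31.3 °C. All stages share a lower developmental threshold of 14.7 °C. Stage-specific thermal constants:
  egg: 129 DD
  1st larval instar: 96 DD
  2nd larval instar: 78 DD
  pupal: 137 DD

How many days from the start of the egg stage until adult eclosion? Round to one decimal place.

26.5 days

Daily accumulation at 31.3 °C = 31.3 − 14.7 = 16.6 DD/day.
Total K = 129 + 96 + 78 + 137 = 440 DD.
Total duration = 440 / 16.6 = 26.506 ≈ 26.5 days.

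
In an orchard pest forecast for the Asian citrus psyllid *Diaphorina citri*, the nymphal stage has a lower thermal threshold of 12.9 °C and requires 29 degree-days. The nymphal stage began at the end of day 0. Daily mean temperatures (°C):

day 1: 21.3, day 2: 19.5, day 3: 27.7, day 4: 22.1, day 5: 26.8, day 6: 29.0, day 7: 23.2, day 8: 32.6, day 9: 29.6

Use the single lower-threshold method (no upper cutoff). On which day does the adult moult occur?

day 3

Daily DD above 12.9 °C: 8.4, 6.6, 14.8, 9.2, 13.9, 16.1, 10.3, 19.7, 16.7.
Cumulative: 8.4, 15.0, 29.8, 39.0, 52.9, 69.0, 79.3, 99.0, 115.7.
The total first reaches 29 DD on day 3.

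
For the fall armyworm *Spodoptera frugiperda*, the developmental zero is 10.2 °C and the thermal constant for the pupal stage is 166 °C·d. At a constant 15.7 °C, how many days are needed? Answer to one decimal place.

30.2 days

Daily accumulation = 15.7 − 10.2 = 5.5 DD/day.
Duration = 166 / 5.5 = 30.182 ≈ 30.2 days.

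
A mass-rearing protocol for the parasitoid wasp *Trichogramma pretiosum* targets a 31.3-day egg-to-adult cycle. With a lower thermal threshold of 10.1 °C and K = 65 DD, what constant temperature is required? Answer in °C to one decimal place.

12.2 °C

Required daily accumulation = 65 / 31.3 = 2.077 DD/day.
T = T_base + 2.077 = 10.1 + 2.077 = 12.177 ≈ 12.2 °C.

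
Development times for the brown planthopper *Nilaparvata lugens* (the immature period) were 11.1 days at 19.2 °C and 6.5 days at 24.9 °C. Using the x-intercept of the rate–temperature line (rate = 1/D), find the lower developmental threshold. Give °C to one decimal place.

11.1 °C

Under the model K = D·(T − T_b), so D₁·(T₁ − T_b) = D₂·(T₂ − T_b).
11.1·(19.2 − T_b) = 6.5·(24.9 − T_b)
T_b = (11.1·19.2 − 6.5·24.9) / (11.1 − 6.5) = 51.27 / 4.6 = 11.146 °C ≈ 11.1 °C.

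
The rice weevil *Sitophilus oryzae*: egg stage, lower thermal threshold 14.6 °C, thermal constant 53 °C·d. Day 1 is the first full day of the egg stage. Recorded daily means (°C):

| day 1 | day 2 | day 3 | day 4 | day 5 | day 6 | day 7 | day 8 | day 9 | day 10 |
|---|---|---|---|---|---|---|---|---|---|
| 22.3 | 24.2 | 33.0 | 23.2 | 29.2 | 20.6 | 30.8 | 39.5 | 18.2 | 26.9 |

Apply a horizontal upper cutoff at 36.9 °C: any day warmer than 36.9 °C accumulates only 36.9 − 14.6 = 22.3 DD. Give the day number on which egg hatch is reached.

Daily DD above 14.6 °C (capped at 22.3): 7.7, 9.6, 18.4, 8.6, 14.6, 6.0, 16.2, 22.3, 3.6, 12.3.
Cumulative: 7.7, 17.3, 35.7, 44.3, 58.9, 64.9, 81.1, 103.4, 107.0, 119.3.
The total first reaches 53 DD on day 5.

day 5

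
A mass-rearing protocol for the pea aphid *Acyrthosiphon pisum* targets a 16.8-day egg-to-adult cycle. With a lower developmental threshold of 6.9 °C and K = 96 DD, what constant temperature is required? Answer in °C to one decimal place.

12.6 °C

Required daily accumulation = 96 / 16.8 = 5.714 DD/day.
T = T_base + 5.714 = 6.9 + 5.714 = 12.614 ≈ 12.6 °C.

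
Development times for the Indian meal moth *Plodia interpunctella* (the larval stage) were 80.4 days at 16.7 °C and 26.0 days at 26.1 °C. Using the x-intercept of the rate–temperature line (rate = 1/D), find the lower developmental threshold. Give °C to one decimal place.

12.2 °C

Linear rate model ⇒ the product D·(T − T_b) is constant across temperatures.
80.4·(16.7 − T_b) = 26.0·(26.1 − T_b)
T_b = (80.4·16.7 − 26.0·26.1) / (80.4 − 26.0) = 664.08 / 54.4 = 12.207 °C ≈ 12.2 °C.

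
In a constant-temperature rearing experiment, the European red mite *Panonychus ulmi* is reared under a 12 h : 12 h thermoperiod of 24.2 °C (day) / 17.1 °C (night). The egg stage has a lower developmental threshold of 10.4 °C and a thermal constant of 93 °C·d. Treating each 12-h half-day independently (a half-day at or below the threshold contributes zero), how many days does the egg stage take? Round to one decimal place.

Day half: max(0, 24.2 − 10.4) × 0.5 = 13.8 × 0.5 = 6.90 DD.
Night half: max(0, 17.1 − 10.4) × 0.5 = 6.7 × 0.5 = 3.35 DD.
Per 24 h: 10.25 DD/day.
Duration = 93 / 10.25 = 9.073 ≈ 9.1 days.

9.1 days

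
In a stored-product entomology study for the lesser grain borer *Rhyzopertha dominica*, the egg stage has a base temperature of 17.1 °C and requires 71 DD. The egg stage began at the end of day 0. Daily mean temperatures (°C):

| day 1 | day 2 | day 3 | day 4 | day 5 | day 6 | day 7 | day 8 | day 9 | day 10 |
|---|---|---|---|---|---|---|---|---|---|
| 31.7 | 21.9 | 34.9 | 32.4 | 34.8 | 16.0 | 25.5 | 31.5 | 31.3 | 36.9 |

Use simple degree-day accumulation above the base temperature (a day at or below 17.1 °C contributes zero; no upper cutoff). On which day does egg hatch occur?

day 7

Daily DD above 17.1 °C: 14.6, 4.8, 17.8, 15.3, 17.7, 0.0, 8.4, 14.4, 14.2, 19.8.
Cumulative: 14.6, 19.4, 37.2, 52.5, 70.2, 70.2, 78.6, 93.0, 107.2, 127.0.
The total first reaches 71 DD on day 7.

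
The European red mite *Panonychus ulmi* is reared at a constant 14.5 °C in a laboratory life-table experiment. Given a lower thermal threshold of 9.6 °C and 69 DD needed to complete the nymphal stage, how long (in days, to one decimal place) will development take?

Daily accumulation = 14.5 − 9.6 = 4.9 DD/day.
Duration = 69 / 4.9 = 14.082 ≈ 14.1 days.

14.1 days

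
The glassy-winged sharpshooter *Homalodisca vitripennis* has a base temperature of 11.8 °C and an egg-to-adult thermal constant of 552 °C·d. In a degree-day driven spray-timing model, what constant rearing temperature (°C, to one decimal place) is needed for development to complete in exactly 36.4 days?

27.0 °C

Required daily accumulation = 552 / 36.4 = 15.165 DD/day.
T = T_base + 15.165 = 11.8 + 15.165 = 26.965 ≈ 27.0 °C.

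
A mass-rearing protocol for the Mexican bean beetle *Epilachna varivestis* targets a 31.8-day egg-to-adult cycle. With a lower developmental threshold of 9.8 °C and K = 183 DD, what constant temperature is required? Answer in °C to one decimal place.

15.6 °C

Required daily accumulation = 183 / 31.8 = 5.755 DD/day.
T = T_base + 5.755 = 9.8 + 5.755 = 15.555 ≈ 15.6 °C.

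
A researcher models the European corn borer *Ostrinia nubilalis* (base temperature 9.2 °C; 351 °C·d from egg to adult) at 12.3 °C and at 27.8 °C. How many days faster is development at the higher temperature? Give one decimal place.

94.4 days

At 12.3 °C: 351 / (12.3 − 9.2) = 351 / 3.1 = 113.226 d.
At 27.8 °C: 351 / (27.8 − 9.2) = 351 / 18.6 = 18.871 d.
Difference = |113.226 − 18.871| = 94.355 ≈ 94.4 days.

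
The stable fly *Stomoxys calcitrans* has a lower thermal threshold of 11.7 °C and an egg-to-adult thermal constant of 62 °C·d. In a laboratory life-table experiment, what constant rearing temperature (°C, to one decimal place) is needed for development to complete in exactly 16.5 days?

15.5 °C

Required daily accumulation = 62 / 16.5 = 3.758 DD/day.
T = T_base + 3.758 = 11.7 + 3.758 = 15.458 ≈ 15.5 °C.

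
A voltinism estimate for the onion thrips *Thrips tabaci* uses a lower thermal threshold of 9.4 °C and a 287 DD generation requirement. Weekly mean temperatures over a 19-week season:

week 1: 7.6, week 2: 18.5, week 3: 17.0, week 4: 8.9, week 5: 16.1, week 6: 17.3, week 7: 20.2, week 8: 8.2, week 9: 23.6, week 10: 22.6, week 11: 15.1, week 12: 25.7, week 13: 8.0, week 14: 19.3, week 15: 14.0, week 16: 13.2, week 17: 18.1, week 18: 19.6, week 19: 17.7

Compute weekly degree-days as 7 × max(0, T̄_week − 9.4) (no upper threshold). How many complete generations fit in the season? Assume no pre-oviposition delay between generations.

3 generations

Weekly DD (7 × max(0, T̄ − 9.4)): 0.0, 63.7, 53.2, 0.0, 46.9, 55.3, 75.6, 0.0, 99.4, 92.4, 39.9, 114.1, 0.0, 69.3, 32.2, 26.6, 60.9, 71.4, 58.1.
Season total = 959.0 DD.
Complete generations = ⌊959.0 / 287⌋ = 3.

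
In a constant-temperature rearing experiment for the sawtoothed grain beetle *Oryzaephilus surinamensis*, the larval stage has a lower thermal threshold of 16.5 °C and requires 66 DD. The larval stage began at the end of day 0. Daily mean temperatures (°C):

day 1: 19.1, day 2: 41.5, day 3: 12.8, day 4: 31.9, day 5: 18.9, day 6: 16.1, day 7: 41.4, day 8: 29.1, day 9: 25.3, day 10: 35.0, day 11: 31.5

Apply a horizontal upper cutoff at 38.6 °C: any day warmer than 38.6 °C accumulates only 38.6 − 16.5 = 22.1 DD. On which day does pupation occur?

day 8

Daily DD above 16.5 °C (capped at 22.1): 2.6, 22.1, 0.0, 15.4, 2.4, 0.0, 22.1, 12.6, 8.8, 18.5, 15.0.
Cumulative: 2.6, 24.7, 24.7, 40.1, 42.5, 42.5, 64.6, 77.2, 86.0, 104.5, 119.5.
The total first reaches 66 DD on day 8.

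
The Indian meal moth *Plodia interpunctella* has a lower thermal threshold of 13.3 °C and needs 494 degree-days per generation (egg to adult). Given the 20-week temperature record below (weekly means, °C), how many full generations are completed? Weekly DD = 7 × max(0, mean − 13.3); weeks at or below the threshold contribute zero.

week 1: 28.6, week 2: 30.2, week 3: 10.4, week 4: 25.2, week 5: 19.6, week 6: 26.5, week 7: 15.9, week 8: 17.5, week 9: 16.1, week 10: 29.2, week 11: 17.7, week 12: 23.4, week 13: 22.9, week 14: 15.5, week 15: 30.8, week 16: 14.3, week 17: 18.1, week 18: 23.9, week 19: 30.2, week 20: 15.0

2 generations

Weekly DD (7 × max(0, T̄ − 13.3)): 107.1, 118.3, 0.0, 83.3, 44.1, 92.4, 18.2, 29.4, 19.6, 111.3, 30.8, 70.7, 67.2, 15.4, 122.5, 7.0, 33.6, 74.2, 118.3, 11.9.
Season total = 1175.3 DD.
Complete generations = ⌊1175.3 / 494⌋ = 2.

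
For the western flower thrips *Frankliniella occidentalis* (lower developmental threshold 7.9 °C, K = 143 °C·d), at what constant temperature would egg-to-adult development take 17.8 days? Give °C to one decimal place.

Required daily accumulation = 143 / 17.8 = 8.034 DD/day.
T = T_base + 8.034 = 7.9 + 8.034 = 15.934 ≈ 15.9 °C.

15.9 °C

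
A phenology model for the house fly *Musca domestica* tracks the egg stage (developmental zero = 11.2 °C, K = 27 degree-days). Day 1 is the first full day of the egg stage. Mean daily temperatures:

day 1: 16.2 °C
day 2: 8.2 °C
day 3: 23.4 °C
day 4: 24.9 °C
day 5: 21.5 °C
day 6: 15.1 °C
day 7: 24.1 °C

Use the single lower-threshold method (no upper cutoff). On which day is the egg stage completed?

day 4

Daily DD above 11.2 °C: 5.0, 0.0, 12.2, 13.7, 10.3, 3.9, 12.9.
Cumulative: 5.0, 5.0, 17.2, 30.9, 41.2, 45.1, 58.0.
The total first reaches 27 DD on day 4.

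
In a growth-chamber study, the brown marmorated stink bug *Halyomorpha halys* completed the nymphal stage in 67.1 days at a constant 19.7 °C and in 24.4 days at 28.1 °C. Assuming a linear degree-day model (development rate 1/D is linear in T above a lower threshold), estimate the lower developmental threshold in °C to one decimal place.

14.9 °C

Equal thermal constants: D₁(T₁ − T_b) = D₂(T₂ − T_b).
67.1·(19.7 − T_b) = 24.4·(28.1 − T_b)
T_b = (67.1·19.7 − 24.4·28.1) / (67.1 − 24.4) = 636.23 / 42.7 = 14.900 °C ≈ 14.9 °C.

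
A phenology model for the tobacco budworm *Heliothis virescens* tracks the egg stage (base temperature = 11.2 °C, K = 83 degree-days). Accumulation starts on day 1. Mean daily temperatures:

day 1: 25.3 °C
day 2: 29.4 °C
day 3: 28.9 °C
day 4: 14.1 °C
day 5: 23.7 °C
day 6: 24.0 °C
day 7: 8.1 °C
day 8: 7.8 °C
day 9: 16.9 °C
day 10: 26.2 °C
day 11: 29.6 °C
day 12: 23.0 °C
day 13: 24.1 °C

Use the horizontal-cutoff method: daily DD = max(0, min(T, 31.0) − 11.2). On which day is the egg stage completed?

Daily DD above 11.2 °C (capped at 19.8): 14.1, 18.2, 17.7, 2.9, 12.5, 12.8, 0.0, 0.0, 5.7, 15.0, 18.4, 11.8, 12.9.
Cumulative: 14.1, 32.3, 50.0, 52.9, 65.4, 78.2, 78.2, 78.2, 83.9, 98.9, 117.3, 129.1, 142.0.
The total first reaches 83 DD on day 9.

day 9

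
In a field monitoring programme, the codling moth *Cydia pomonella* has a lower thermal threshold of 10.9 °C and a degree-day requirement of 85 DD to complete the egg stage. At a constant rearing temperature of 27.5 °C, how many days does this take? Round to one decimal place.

5.1 days

Daily accumulation = 27.5 − 10.9 = 16.6 DD/day.
Duration = 85 / 16.6 = 5.120 ≈ 5.1 days.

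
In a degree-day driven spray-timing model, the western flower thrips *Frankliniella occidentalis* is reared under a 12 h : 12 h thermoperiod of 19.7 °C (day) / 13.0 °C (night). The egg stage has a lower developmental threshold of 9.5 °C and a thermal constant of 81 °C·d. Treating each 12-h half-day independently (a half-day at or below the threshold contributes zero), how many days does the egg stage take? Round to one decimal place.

11.8 days

Day half: max(0, 19.7 − 9.5) × 0.5 = 10.2 × 0.5 = 5.10 DD.
Night half: max(0, 13.0 − 9.5) × 0.5 = 3.5 × 0.5 = 1.75 DD.
Per 24 h: 6.85 DD/day.
Duration = 81 / 6.85 = 11.825 ≈ 11.8 days.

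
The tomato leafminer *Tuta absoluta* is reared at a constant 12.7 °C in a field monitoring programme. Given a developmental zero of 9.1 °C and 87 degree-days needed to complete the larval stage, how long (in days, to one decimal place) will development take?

Daily accumulation = 12.7 − 9.1 = 3.6 DD/day.
Duration = 87 / 3.6 = 24.167 ≈ 24.2 days.

24.2 days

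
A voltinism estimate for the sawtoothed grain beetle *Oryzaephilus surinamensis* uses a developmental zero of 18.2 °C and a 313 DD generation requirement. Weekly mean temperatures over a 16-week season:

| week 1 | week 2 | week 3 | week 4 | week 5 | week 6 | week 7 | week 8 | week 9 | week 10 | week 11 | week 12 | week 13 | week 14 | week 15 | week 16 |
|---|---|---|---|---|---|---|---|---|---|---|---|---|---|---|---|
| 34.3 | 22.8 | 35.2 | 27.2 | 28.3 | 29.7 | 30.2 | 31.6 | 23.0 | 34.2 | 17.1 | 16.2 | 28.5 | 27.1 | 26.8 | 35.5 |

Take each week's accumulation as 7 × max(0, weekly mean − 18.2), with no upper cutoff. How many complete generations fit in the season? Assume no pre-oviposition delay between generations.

3 generations

Weekly DD (7 × max(0, T̄ − 18.2)): 112.7, 32.2, 119.0, 63.0, 70.7, 80.5, 84.0, 93.8, 33.6, 112.0, 0.0, 0.0, 72.1, 62.3, 60.2, 121.1.
Season total = 1117.2 DD.
Complete generations = ⌊1117.2 / 313⌋ = 3.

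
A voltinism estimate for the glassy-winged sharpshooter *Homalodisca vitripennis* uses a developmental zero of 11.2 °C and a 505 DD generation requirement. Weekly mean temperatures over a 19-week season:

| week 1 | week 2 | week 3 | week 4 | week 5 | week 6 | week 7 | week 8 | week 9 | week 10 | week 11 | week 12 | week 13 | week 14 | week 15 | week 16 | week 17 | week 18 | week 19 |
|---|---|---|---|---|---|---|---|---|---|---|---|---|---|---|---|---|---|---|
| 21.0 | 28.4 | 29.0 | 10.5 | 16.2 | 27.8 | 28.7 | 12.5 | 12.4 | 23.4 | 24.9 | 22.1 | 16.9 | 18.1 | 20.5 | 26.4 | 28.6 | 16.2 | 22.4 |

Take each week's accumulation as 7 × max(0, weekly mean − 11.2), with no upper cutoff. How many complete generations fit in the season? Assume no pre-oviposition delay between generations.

2 generations

Weekly DD (7 × max(0, T̄ − 11.2)): 68.6, 120.4, 124.6, 0.0, 35.0, 116.2, 122.5, 9.1, 8.4, 85.4, 95.9, 76.3, 39.9, 48.3, 65.1, 106.4, 121.8, 35.0, 78.4.
Season total = 1357.3 DD.
Complete generations = ⌊1357.3 / 505⌋ = 2.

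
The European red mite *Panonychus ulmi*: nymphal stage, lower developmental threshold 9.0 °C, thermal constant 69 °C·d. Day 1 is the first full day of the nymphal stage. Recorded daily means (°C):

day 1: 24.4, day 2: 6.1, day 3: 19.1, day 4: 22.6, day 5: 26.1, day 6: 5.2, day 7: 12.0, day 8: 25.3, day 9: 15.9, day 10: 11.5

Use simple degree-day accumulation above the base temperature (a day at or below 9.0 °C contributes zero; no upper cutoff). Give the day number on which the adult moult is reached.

Daily DD above 9.0 °C: 15.4, 0.0, 10.1, 13.6, 17.1, 0.0, 3.0, 16.3, 6.9, 2.5.
Cumulative: 15.4, 15.4, 25.5, 39.1, 56.2, 56.2, 59.2, 75.5, 82.4, 84.9.
The total first reaches 69 DD on day 8.

day 8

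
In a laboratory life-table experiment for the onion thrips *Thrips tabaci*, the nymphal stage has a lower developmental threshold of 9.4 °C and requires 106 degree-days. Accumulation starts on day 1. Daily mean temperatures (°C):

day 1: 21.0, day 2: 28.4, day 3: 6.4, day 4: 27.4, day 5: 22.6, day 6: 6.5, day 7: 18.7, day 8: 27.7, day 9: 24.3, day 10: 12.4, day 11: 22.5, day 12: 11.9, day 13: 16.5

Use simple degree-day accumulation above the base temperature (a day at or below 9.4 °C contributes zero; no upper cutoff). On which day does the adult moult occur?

day 10

Daily DD above 9.4 °C: 11.6, 19.0, 0.0, 18.0, 13.2, 0.0, 9.3, 18.3, 14.9, 3.0, 13.1, 2.5, 7.1.
Cumulative: 11.6, 30.6, 30.6, 48.6, 61.8, 61.8, 71.1, 89.4, 104.3, 107.3, 120.4, 122.9, 130.0.
The total first reaches 106 DD on day 10.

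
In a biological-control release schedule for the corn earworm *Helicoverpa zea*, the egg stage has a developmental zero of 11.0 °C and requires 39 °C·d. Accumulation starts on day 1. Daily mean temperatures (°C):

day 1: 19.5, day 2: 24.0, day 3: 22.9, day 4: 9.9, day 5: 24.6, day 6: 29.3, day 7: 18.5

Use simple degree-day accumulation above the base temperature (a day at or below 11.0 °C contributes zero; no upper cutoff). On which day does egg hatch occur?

day 5

Daily DD above 11.0 °C: 8.5, 13.0, 11.9, 0.0, 13.6, 18.3, 7.5.
Cumulative: 8.5, 21.5, 33.4, 33.4, 47.0, 65.3, 72.8.
The total first reaches 39 DD on day 5.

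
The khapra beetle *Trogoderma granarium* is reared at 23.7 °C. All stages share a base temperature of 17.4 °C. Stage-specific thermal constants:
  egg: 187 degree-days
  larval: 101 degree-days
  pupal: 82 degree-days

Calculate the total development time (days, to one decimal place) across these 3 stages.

Daily accumulation at 23.7 °C = 23.7 − 17.4 = 6.3 DD/day.
Total K = 187 + 101 + 82 = 370 DD.
Total duration = 370 / 6.3 = 58.730 ≈ 58.7 days.

58.7 days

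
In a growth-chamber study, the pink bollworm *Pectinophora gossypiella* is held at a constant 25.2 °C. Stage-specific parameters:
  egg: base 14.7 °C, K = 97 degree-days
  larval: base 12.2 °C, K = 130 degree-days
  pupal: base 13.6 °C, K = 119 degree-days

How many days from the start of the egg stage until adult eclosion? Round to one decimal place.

egg: 97 / (25.2 − 14.7) = 97 / 10.5 = 9.238 d.
larval: 130 / (25.2 − 12.2) = 130 / 13.0 = 10.000 d.
pupal: 119 / (25.2 − 13.6) = 119 / 11.6 = 10.259 d.
Sum = 29.497 ≈ 29.5 days.

29.5 days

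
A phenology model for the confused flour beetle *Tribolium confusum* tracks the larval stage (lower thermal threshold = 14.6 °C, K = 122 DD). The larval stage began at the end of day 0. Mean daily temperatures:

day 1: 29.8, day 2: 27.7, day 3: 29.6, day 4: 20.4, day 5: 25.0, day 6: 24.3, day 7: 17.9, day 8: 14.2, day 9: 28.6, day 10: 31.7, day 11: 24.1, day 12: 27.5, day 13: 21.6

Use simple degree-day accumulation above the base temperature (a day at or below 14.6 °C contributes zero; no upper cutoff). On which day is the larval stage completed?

Daily DD above 14.6 °C: 15.2, 13.1, 15.0, 5.8, 10.4, 9.7, 3.3, 0.0, 14.0, 17.1, 9.5, 12.9, 7.0.
Cumulative: 15.2, 28.3, 43.3, 49.1, 59.5, 69.2, 72.5, 72.5, 86.5, 103.6, 113.1, 126.0, 133.0.
The total first reaches 122 DD on day 12.

day 12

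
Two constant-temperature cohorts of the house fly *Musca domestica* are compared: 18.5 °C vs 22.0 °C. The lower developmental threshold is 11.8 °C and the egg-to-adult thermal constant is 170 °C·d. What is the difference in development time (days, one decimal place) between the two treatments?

8.7 days

At 18.5 °C: 170 / (18.5 − 11.8) = 170 / 6.7 = 25.373 d.
At 22.0 °C: 170 / (22.0 − 11.8) = 170 / 10.2 = 16.667 d.
Difference = |25.373 − 16.667| = 8.706 ≈ 8.7 days.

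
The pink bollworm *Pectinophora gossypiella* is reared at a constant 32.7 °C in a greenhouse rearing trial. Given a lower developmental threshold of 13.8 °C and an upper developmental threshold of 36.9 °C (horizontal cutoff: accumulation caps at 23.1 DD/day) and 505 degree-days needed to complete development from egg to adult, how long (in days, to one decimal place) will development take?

Daily accumulation = 32.7 − 13.8 = 18.9 DD/day.
Duration = 505 / 18.9 = 26.720 ≈ 26.7 days.

26.7 days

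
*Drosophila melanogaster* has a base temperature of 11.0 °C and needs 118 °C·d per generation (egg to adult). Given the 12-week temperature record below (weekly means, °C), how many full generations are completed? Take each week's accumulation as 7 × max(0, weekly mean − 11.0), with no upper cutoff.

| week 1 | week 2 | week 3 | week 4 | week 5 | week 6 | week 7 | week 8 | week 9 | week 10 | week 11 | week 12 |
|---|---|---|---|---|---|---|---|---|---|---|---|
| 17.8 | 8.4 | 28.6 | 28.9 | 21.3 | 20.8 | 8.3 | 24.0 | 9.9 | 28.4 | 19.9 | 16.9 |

6 generations

Weekly DD (7 × max(0, T̄ − 11.0)): 47.6, 0.0, 123.2, 125.3, 72.1, 68.6, 0.0, 91.0, 0.0, 121.8, 62.3, 41.3.
Season total = 753.2 DD.
Complete generations = ⌊753.2 / 118⌋ = 6.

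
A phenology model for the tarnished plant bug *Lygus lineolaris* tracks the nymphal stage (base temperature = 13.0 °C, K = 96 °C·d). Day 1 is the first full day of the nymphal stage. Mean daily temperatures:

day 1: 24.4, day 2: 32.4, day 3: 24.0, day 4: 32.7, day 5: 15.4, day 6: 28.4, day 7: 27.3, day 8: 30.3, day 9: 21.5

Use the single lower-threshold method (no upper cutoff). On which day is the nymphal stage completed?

day 8

Daily DD above 13.0 °C: 11.4, 19.4, 11.0, 19.7, 2.4, 15.4, 14.3, 17.3, 8.5.
Cumulative: 11.4, 30.8, 41.8, 61.5, 63.9, 79.3, 93.6, 110.9, 119.4.
The total first reaches 96 DD on day 8.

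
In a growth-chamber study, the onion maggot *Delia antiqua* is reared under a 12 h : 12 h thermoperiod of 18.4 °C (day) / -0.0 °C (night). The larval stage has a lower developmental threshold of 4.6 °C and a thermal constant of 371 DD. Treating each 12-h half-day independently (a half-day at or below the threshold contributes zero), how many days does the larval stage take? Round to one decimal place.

53.8 days

Day half: max(0, 18.4 − 4.6) × 0.5 = 13.8 × 0.5 = 6.90 DD.
Night half: max(0, -0.0 − 4.6) × 0.5 = 0.0 × 0.5 = 0.00 DD.
Per 24 h: 6.90 DD/day.
Duration = 371 / 6.90 = 53.768 ≈ 53.8 days.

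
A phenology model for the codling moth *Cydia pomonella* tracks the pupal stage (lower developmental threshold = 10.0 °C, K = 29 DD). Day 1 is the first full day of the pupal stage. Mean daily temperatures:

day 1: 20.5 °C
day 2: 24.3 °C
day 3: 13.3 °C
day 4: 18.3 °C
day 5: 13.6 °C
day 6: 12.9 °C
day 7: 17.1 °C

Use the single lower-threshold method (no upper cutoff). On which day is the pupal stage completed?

day 4

Daily DD above 10.0 °C: 10.5, 14.3, 3.3, 8.3, 3.6, 2.9, 7.1.
Cumulative: 10.5, 24.8, 28.1, 36.4, 40.0, 42.9, 50.0.
The total first reaches 29 DD on day 4.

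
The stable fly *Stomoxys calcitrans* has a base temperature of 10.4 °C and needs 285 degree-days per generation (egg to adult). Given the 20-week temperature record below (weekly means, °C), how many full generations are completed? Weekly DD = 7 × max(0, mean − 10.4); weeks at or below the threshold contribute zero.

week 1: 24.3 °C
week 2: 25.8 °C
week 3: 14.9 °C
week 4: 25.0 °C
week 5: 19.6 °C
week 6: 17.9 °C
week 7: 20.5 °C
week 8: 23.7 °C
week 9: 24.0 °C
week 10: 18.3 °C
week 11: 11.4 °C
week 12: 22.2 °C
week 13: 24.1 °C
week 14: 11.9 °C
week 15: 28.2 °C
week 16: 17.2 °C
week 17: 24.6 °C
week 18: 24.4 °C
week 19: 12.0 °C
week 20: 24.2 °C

Weekly DD (7 × max(0, T̄ − 10.4)): 97.3, 107.8, 31.5, 102.2, 64.4, 52.5, 70.7, 93.1, 95.2, 55.3, 7.0, 82.6, 95.9, 10.5, 124.6, 47.6, 99.4, 98.0, 11.2, 96.6.
Season total = 1443.4 DD.
Complete generations = ⌊1443.4 / 285⌋ = 5.

5 generations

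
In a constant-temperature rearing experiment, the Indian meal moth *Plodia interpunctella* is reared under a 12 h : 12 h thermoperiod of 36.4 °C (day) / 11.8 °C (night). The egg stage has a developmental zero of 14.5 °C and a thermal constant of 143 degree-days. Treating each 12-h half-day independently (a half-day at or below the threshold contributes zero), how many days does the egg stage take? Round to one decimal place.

Day half: max(0, 36.4 − 14.5) × 0.5 = 21.9 × 0.5 = 10.95 DD.
Night half: max(0, 11.8 − 14.5) × 0.5 = 0.0 × 0.5 = 0.00 DD.
Per 24 h: 10.95 DD/day.
Duration = 143 / 10.95 = 13.059 ≈ 13.1 days.

13.1 days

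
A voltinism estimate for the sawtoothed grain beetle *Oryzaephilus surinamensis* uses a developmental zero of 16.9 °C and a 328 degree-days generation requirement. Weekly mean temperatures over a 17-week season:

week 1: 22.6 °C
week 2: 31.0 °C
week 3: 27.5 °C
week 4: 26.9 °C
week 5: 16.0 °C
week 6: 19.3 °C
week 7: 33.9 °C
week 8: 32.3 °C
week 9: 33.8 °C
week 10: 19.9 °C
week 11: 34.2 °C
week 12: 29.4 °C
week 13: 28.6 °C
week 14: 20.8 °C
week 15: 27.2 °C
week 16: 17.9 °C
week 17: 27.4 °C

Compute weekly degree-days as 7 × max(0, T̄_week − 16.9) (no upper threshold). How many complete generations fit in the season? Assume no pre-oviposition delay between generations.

Weekly DD (7 × max(0, T̄ − 16.9)): 39.9, 98.7, 74.2, 70.0, 0.0, 16.8, 119.0, 107.8, 118.3, 21.0, 121.1, 87.5, 81.9, 27.3, 72.1, 7.0, 73.5.
Season total = 1136.1 DD.
Complete generations = ⌊1136.1 / 328⌋ = 3.

3 generations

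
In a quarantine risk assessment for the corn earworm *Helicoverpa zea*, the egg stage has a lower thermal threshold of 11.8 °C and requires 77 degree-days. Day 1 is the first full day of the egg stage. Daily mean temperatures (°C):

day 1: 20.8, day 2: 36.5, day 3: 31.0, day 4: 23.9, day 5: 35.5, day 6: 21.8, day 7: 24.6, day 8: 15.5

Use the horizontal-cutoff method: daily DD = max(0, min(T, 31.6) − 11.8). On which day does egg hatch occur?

day 5

Daily DD above 11.8 °C (capped at 19.8): 9.0, 19.8, 19.2, 12.1, 19.8, 10.0, 12.8, 3.7.
Cumulative: 9.0, 28.8, 48.0, 60.1, 79.9, 89.9, 102.7, 106.4.
The total first reaches 77 DD on day 5.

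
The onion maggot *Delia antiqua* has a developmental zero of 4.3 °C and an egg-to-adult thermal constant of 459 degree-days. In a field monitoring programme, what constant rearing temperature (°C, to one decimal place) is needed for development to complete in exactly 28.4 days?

20.5 °C

Required daily accumulation = 459 / 28.4 = 16.162 DD/day.
T = T_base + 16.162 = 4.3 + 16.162 = 20.462 ≈ 20.5 °C.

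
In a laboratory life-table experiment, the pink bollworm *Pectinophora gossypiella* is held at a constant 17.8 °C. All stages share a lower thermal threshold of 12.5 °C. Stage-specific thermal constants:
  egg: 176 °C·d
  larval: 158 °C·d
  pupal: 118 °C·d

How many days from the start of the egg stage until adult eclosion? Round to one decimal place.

Daily accumulation at 17.8 °C = 17.8 − 12.5 = 5.3 DD/day.
Total K = 176 + 158 + 118 = 452 DD.
Total duration = 452 / 5.3 = 85.283 ≈ 85.3 days.

85.3 days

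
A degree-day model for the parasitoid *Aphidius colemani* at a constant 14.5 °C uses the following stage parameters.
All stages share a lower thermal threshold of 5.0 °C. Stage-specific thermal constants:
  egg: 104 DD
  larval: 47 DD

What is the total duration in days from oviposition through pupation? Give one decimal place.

Daily accumulation at 14.5 °C = 14.5 − 5.0 = 9.5 DD/day.
Total K = 104 + 47 = 151 DD.
Total duration = 151 / 9.5 = 15.895 ≈ 15.9 days.

15.9 days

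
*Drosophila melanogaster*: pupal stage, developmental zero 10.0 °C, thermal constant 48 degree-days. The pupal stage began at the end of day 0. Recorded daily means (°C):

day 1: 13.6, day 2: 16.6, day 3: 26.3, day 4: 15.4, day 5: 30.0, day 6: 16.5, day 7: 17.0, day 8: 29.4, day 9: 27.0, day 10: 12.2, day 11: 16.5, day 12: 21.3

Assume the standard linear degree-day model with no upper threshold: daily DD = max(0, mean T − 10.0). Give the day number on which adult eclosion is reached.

Daily DD above 10.0 °C: 3.6, 6.6, 16.3, 5.4, 20.0, 6.5, 7.0, 19.4, 17.0, 2.2, 6.5, 11.3.
Cumulative: 3.6, 10.2, 26.5, 31.9, 51.9, 58.4, 65.4, 84.8, 101.8, 104.0, 110.5, 121.8.
The total first reaches 48 DD on day 5.

day 5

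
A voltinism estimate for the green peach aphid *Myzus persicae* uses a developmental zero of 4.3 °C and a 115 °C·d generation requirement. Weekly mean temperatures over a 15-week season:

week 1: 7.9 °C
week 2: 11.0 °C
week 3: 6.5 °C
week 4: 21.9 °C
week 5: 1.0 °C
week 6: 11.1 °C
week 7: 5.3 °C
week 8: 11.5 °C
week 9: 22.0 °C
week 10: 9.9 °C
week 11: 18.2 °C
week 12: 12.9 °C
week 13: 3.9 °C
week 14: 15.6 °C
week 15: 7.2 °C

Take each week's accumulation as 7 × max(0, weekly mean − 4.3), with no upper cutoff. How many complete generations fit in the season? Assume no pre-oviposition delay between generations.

Weekly DD (7 × max(0, T̄ − 4.3)): 25.2, 46.9, 15.4, 123.2, 0.0, 47.6, 7.0, 50.4, 123.9, 39.2, 97.3, 60.2, 0.0, 79.1, 20.3.
Season total = 735.7 DD.
Complete generations = ⌊735.7 / 115⌋ = 6.

6 generations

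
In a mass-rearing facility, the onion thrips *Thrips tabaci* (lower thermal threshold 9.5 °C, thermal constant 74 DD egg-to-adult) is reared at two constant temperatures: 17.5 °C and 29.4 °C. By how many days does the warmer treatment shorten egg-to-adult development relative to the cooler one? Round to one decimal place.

At 17.5 °C: 74 / (17.5 − 9.5) = 74 / 8.0 = 9.250 d.
At 29.4 °C: 74 / (29.4 − 9.5) = 74 / 19.9 = 3.719 d.
Difference = |9.250 − 3.719| = 5.531 ≈ 5.5 days.

5.5 days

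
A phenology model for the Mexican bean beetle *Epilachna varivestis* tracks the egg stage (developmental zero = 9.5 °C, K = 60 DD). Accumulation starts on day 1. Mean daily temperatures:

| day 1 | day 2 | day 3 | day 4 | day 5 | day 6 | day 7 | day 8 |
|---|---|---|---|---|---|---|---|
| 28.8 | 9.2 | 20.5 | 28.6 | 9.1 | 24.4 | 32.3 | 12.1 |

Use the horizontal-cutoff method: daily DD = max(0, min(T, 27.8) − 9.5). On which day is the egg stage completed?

Daily DD above 9.5 °C (capped at 18.3): 18.3, 0.0, 11.0, 18.3, 0.0, 14.9, 18.3, 2.6.
Cumulative: 18.3, 18.3, 29.3, 47.6, 47.6, 62.5, 80.8, 83.4.
The total first reaches 60 DD on day 6.

day 6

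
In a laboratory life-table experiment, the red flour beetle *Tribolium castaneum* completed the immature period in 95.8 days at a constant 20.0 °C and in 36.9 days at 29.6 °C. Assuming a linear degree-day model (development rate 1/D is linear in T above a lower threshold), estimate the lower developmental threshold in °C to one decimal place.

Under the model K = D·(T − T_b), so D₁·(T₁ − T_b) = D₂·(T₂ − T_b).
95.8·(20.0 − T_b) = 36.9·(29.6 − T_b)
T_b = (95.8·20.0 − 36.9·29.6) / (95.8 − 36.9) = 823.76 / 58.9 = 13.986 °C ≈ 14.0 °C.

14.0 °C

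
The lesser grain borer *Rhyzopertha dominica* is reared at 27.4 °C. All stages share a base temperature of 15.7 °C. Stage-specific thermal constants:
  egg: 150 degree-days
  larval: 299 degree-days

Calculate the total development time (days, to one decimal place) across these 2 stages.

38.4 days

Daily accumulation at 27.4 °C = 27.4 − 15.7 = 11.7 DD/day.
Total K = 150 + 299 = 449 DD.
Total duration = 449 / 11.7 = 38.376 ≈ 38.4 days.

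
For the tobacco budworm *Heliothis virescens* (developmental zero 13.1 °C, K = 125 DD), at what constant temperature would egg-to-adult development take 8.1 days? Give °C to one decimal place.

28.5 °C

Required daily accumulation = 125 / 8.1 = 15.432 DD/day.
T = T_base + 15.432 = 13.1 + 15.432 = 28.532 ≈ 28.5 °C.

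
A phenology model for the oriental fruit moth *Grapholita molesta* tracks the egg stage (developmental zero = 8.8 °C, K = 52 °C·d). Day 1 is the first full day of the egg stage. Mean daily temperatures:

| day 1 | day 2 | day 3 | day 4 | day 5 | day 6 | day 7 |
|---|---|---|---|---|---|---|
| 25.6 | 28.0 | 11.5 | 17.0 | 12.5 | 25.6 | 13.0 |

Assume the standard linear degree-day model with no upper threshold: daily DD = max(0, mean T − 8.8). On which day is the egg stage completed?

day 6

Daily DD above 8.8 °C: 16.8, 19.2, 2.7, 8.2, 3.7, 16.8, 4.2.
Cumulative: 16.8, 36.0, 38.7, 46.9, 50.6, 67.4, 71.6.
The total first reaches 52 DD on day 6.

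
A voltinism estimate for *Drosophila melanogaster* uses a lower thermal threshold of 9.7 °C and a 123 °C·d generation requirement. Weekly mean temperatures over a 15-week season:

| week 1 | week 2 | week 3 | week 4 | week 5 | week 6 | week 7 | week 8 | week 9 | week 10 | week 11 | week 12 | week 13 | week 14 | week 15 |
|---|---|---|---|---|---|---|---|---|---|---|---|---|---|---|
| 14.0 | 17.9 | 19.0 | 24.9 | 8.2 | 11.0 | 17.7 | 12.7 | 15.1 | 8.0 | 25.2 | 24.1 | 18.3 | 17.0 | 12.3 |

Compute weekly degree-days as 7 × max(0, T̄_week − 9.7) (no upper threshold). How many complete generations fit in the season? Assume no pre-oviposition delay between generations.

Weekly DD (7 × max(0, T̄ − 9.7)): 30.1, 57.4, 65.1, 106.4, 0.0, 9.1, 56.0, 21.0, 37.8, 0.0, 108.5, 100.8, 60.2, 51.1, 18.2.
Season total = 721.7 DD.
Complete generations = ⌊721.7 / 123⌋ = 5.

5 generations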